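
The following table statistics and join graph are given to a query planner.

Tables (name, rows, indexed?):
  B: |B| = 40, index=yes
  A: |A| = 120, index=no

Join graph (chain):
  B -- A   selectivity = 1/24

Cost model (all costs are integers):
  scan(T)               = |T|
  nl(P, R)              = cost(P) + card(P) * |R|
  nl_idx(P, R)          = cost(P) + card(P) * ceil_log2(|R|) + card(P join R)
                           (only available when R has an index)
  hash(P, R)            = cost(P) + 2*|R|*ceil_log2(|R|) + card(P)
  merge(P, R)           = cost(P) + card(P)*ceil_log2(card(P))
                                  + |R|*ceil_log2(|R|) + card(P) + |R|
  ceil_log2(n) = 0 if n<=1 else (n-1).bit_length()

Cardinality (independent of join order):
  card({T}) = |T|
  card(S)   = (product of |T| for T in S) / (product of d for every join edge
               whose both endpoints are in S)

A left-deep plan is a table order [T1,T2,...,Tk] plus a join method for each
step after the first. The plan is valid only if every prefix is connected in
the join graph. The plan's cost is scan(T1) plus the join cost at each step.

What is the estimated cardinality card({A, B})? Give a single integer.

200

Tables in S: A(120), B(40)
Edges inside S: B-A(d=24)
numerator = 120 * 40 = 4800
denominator = 24 = 24
card(S) = 4800 / 24 = 200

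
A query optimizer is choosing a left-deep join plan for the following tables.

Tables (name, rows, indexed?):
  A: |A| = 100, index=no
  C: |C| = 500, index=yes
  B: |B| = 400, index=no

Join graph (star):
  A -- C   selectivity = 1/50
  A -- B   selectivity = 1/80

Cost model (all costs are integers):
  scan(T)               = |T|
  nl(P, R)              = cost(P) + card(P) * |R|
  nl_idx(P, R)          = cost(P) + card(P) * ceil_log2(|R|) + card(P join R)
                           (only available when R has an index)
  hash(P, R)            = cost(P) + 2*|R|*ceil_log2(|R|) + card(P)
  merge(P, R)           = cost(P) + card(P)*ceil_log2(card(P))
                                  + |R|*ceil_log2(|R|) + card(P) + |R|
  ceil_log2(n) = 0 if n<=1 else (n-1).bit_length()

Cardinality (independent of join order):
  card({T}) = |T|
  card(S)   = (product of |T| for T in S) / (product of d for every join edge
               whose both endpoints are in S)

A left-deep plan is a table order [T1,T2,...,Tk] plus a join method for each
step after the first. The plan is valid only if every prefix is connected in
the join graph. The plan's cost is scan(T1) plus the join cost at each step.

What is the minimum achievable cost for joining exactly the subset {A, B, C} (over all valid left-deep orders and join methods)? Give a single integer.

Selinger DP over subsets of {A,B,C}:
  {A}: scan cost=100, card=100
  {C}: scan cost=500, card=500
  {B}: scan cost=400, card=400
  {AC}: card=1000; try (C,nl_idx)→2000, (A,hash)→2400, (C,merge)→5900, (A,merge)→6300, (C,hash)→9200, (C,nl)→50100 …(+1); best=2000 via (C,nl_idx)
  {AB}: card=500; try (A,hash)→2200, (B,merge)→4900, (A,merge)→5200, (B,hash)→7400, (B,nl)→40100, (A,nl)→40400; best=2200 via (A,hash)
  {ABC}: card=5000; try (B,hash)→10200, (C,hash)→11700, (C,nl_idx)→11700, (C,merge)→12200, (B,merge)→17000, (C,nl)→252200 …(+1); best=10200 via (B,hash)

10200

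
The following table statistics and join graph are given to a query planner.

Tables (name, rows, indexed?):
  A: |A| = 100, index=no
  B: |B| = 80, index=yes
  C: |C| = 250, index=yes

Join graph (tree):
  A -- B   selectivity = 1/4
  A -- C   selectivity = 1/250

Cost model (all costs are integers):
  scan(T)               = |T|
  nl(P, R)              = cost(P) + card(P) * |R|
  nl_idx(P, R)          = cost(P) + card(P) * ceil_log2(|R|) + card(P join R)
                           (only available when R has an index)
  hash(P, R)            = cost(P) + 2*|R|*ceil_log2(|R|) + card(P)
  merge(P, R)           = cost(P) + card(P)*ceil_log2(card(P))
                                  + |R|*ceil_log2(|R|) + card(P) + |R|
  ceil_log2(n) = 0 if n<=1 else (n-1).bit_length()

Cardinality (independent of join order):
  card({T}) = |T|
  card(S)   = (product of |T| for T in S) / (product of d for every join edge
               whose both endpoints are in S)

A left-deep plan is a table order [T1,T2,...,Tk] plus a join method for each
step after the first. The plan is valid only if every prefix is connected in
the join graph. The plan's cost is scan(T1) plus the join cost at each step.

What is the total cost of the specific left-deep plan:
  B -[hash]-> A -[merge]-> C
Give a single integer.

step 1: scan B: cost=80, card=80
step 2: join A via hash
    card(P join A) = 80*100/(4) = 2000
    cost = 80 + 2*100*7 + 80 = 1560
step 3: join C via merge
    card(P join C) = 2000*250/(250) = 2000
    cost = 1560 + 2000*11 + 250*8 + 2000 + 250 = 27810

27810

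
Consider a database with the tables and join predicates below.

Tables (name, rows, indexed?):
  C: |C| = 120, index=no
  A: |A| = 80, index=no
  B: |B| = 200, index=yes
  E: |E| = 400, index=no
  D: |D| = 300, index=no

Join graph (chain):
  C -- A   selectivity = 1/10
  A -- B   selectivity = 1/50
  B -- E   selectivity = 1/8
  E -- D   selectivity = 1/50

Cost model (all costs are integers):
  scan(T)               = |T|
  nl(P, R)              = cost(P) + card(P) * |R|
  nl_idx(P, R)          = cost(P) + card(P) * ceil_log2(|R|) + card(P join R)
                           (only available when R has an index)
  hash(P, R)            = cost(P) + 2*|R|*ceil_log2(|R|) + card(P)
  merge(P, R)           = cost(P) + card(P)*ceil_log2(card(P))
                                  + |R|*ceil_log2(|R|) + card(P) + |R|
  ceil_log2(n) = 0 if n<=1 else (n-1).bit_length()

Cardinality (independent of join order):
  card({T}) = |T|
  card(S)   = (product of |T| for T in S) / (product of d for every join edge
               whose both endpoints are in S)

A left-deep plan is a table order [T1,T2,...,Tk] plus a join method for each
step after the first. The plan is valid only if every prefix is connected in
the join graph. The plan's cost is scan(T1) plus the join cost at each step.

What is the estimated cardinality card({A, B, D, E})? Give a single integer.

Tables in S: A(80), B(200), D(300), E(400)
Edges inside S: A-B(d=50), B-E(d=8), E-D(d=50)
numerator = 80 * 200 * 300 * 400 = 1920000000
denominator = 50 * 8 * 50 = 20000
card(S) = 1920000000 / 20000 = 96000

96000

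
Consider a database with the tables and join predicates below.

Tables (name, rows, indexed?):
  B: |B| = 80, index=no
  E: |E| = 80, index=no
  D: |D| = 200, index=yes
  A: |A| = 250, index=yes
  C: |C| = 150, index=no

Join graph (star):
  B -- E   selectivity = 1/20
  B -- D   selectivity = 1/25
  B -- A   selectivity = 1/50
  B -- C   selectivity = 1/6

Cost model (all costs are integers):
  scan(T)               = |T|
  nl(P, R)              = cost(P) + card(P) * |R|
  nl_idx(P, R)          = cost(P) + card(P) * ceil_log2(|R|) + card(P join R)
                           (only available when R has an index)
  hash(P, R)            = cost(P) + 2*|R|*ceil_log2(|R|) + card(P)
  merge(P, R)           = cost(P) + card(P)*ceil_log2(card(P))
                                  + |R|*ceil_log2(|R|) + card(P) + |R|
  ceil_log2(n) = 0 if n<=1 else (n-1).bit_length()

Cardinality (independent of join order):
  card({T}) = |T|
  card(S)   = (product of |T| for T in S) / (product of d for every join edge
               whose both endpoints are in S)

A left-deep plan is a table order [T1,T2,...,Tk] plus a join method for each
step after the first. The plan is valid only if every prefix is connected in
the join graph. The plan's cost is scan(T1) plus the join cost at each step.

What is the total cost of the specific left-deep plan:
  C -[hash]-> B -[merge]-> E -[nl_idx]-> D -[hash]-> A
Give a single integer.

222060

step 1: scan C: cost=150, card=150
step 2: join B via hash
    card(P join B) = 150*80/(6) = 2000
    cost = 150 + 2*80*7 + 150 = 1420
step 3: join E via merge
    card(P join E) = 2000*80/(20) = 8000
    cost = 1420 + 2000*11 + 80*7 + 2000 + 80 = 26060
step 4: join D via nl_idx
    card(P join D) = 8000*200/(25) = 64000
    cost = 26060 + 8000*8 + 64000 = 154060
step 5: join A via hash
    card(P join A) = 64000*250/(50) = 320000
    cost = 154060 + 2*250*8 + 64000 = 222060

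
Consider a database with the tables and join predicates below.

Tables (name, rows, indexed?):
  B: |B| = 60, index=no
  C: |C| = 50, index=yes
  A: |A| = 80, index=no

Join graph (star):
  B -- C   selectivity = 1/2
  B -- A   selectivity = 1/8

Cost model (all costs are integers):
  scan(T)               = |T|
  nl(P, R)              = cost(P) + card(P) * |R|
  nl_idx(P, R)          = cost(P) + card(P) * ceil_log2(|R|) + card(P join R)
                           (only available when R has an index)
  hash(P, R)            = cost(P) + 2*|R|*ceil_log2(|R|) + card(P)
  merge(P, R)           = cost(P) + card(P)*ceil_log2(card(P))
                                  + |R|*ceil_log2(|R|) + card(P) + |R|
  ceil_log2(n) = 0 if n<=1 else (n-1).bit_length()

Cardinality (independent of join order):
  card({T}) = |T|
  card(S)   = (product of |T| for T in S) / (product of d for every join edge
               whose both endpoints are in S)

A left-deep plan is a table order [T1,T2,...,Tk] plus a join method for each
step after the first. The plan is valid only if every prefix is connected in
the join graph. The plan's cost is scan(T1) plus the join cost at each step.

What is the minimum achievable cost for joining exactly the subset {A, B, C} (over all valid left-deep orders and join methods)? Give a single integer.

2080

Selinger DP over subsets of {A,B,C}:
  {B}: scan cost=60, card=60
  {C}: scan cost=50, card=50
  {A}: scan cost=80, card=80
  {BC}: card=1500; try (C,hash)→720, (B,hash)→820, (B,merge)→820, (C,merge)→830, (C,nl_idx)→1920, (B,nl)→3050 …(+1); best=720 via (C,hash)
  {AB}: card=600; try (B,hash)→880, (A,merge)→1120, (B,merge)→1140, (A,hash)→1240, (A,nl)→4860, (B,nl)→4880; best=880 via (B,hash)
  {ABC}: card=15000; try (C,hash)→2080, (A,hash)→3340, (C,merge)→7830, (A,merge)→19360, (C,nl_idx)→19480, (C,nl)→30880 …(+1); best=2080 via (C,hash)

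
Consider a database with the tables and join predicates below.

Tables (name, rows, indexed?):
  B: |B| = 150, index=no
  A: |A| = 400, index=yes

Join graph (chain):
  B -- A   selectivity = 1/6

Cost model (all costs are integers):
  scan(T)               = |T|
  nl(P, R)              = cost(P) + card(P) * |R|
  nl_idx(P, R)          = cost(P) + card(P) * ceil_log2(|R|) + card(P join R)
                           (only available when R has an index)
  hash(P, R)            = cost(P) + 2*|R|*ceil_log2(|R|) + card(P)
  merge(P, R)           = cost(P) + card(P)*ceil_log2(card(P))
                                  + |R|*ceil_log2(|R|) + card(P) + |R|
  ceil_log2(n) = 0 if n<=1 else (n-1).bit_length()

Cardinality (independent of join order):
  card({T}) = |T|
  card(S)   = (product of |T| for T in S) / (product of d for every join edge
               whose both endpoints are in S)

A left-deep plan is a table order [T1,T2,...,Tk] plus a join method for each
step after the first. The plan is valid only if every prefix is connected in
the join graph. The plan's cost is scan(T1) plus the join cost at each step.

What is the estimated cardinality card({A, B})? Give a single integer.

10000

Tables in S: A(400), B(150)
Edges inside S: B-A(d=6)
numerator = 400 * 150 = 60000
denominator = 6 = 6
card(S) = 60000 / 6 = 10000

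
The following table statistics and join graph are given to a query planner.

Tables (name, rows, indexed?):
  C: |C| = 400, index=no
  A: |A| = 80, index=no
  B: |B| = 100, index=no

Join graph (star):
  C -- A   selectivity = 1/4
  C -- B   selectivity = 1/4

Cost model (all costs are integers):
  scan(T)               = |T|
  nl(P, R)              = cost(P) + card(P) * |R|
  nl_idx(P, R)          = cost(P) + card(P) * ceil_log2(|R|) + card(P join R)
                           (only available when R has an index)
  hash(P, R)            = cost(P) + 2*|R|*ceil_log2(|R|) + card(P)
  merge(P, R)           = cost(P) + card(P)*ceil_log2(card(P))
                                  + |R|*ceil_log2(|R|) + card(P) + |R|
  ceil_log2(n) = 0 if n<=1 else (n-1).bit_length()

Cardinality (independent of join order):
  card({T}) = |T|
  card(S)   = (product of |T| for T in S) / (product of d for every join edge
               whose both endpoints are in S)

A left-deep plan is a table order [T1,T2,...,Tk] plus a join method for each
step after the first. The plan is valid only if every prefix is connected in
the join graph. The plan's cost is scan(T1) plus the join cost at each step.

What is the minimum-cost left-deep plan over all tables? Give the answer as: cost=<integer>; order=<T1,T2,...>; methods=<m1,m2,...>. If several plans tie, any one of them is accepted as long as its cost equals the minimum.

Selinger DP (subsets sized 1..n):
  {C}: scan cost=400, card=400
  {A}: scan cost=80, card=80
  {B}: scan cost=100, card=100
  {AC}: card=8000; try (A,hash)→1920, (C,merge)→4720, (A,merge)→5040, (C,hash)→7360, (C,nl)→32080, (A,nl)→32400; best=1920 via (A,hash)
  {BC}: card=10000; try (B,hash)→2200, (C,merge)→4900, (B,merge)→5200, (C,hash)→7400, (C,nl)→40100, (B,nl)→40400; best=2200 via (B,hash)
  {ABC}: card=200000; try (B,hash)→11320, (A,hash)→13320, (B,merge)→114720, (A,merge)→152840, (B,nl)→801920, (A,nl)→802200; best=11320 via (B,hash)

cost=11320; order=C,A,B; methods=hash,hash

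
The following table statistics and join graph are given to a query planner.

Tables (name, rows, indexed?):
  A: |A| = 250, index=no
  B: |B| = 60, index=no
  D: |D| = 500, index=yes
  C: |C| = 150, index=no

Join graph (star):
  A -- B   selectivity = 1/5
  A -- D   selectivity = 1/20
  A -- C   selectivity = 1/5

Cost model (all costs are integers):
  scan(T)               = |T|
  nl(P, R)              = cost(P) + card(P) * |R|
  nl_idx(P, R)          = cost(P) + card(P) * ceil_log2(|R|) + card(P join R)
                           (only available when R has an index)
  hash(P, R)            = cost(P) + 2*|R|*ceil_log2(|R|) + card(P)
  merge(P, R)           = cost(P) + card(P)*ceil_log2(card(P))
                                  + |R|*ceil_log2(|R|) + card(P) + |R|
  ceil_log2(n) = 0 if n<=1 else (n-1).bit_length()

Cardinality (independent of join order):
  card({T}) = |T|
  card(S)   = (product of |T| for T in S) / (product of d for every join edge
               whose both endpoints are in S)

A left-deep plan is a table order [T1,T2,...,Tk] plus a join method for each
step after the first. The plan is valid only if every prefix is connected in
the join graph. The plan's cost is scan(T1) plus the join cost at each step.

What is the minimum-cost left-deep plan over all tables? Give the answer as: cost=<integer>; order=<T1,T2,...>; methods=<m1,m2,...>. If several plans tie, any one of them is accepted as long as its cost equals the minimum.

cost=89370; order=D,A,B,C; methods=hash,hash,hash

Selinger DP (subsets sized 1..n):
  {A}: scan cost=250, card=250
  {B}: scan cost=60, card=60
  {D}: scan cost=500, card=500
  {C}: scan cost=150, card=150
  {AB}: card=3000; try (B,hash)→1220, (A,merge)→2730, (B,merge)→2920, (A,hash)→4120, (A,nl)→15060, (B,nl)→15250; best=1220 via (B,hash)
  {AD}: card=6250; try (A,hash)→5000, (D,merge)→7500, (A,merge)→7750, (D,nl_idx)→8750, (D,hash)→9500, (D,nl)→125250 …(+1); best=5000 via (A,hash)
  {AC}: card=7500; try (C,hash)→2900, (A,merge)→3750, (C,merge)→3850, (A,hash)→4300, (A,nl)→37650, (C,nl)→37750; best=2900 via (C,hash)
  {ABD}: card=75000; try (B,hash)→11970, (D,hash)→13220, (D,merge)→45220, (B,merge)→92920, (D,nl_idx)→103220, (B,nl)→380000 …(+1); best=11970 via (B,hash)
  {ABC}: card=90000; try (C,hash)→6620, (B,hash)→11120, (C,merge)→41570, (B,merge)→108320, (C,nl)→451220, (B,nl)→452900; best=6620 via (C,hash)
  {ACD}: card=187500; try (C,hash)→13650, (D,hash)→19400, (C,merge)→93850, (D,merge)→112900, (D,nl_idx)→257900, (C,nl)→942500 …(+1); best=13650 via (C,hash)
  {ABCD}: card=2250000; try (C,hash)→89370, (D,hash)→105620, (B,hash)→201870, (C,merge)→1363320, (D,merge)→1631620, (D,nl_idx)→3066620 …(+4); best=89370 via (C,hash)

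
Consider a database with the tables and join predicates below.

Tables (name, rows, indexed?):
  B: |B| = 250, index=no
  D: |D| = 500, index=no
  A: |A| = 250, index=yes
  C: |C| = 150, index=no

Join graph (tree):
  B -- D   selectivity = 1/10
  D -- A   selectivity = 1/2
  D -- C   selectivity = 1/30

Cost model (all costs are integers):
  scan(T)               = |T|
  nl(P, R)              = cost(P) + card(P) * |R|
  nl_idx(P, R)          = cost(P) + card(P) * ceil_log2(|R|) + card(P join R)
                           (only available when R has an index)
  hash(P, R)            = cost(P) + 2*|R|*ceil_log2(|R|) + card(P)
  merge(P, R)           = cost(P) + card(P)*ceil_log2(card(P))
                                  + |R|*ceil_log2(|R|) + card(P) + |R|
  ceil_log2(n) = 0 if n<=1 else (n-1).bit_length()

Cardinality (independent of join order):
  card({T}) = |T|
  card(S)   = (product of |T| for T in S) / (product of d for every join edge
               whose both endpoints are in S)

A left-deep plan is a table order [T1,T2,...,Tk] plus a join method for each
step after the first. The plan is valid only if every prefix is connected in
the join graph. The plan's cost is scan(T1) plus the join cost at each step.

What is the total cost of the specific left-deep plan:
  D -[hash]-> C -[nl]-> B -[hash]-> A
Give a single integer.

694900

step 1: scan D: cost=500, card=500
step 2: join C via hash
    card(P join C) = 500*150/(30) = 2500
    cost = 500 + 2*150*8 + 500 = 3400
step 3: join B via nl
    card(P join B) = 2500*250/(10) = 62500
    cost = 3400 + 2500*250 = 628400
step 4: join A via hash
    card(P join A) = 62500*250/(2) = 7812500
    cost = 628400 + 2*250*8 + 62500 = 694900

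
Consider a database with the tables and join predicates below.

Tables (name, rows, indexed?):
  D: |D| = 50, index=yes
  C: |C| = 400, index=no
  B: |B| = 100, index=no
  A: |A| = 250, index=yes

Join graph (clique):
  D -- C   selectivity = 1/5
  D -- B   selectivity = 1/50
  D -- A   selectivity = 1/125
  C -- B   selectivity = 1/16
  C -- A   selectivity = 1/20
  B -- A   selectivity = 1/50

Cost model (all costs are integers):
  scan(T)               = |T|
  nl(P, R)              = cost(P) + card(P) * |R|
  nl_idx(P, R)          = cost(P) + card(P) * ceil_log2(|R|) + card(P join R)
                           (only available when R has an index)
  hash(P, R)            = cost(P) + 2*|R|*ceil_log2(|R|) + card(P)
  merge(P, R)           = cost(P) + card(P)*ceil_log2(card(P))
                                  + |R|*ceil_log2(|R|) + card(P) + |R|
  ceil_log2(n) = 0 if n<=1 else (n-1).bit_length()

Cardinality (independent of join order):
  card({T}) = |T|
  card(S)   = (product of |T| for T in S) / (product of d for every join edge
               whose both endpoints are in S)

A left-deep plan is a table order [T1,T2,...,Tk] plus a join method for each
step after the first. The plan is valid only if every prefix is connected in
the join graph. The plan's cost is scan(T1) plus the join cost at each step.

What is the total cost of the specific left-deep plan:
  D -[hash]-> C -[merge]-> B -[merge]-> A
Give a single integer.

step 1: scan D: cost=50, card=50
step 2: join C via hash
    card(P join C) = 50*400/(5) = 4000
    cost = 50 + 2*400*9 + 50 = 7300
step 3: join B via merge
    card(P join B) = 4000*100/(50*16) = 500
    cost = 7300 + 4000*12 + 100*7 + 4000 + 100 = 60100
step 4: join A via merge
    card(P join A) = 500*250/(125*20*50) = 1
    cost = 60100 + 500*9 + 250*8 + 500 + 250 = 67350

67350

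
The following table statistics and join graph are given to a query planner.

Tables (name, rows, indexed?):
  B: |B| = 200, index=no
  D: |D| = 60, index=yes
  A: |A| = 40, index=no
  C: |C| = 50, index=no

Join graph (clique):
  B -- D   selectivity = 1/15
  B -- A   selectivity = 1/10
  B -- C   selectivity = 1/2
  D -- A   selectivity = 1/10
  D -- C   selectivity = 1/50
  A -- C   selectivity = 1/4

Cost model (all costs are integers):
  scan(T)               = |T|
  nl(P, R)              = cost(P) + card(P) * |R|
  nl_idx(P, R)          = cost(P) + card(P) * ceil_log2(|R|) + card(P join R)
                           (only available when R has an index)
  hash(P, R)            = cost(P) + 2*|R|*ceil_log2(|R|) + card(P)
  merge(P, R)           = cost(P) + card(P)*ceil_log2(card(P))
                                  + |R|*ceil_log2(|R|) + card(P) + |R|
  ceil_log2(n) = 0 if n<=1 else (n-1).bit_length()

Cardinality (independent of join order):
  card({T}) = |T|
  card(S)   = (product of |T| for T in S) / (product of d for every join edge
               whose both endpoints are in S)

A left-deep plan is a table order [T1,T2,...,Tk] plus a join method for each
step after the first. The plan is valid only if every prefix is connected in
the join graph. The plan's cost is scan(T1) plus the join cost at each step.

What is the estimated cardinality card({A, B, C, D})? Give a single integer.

40

Tables in S: A(40), B(200), C(50), D(60)
Edges inside S: B-D(d=15), B-A(d=10), B-C(d=2), D-A(d=10), D-C(d=50), A-C(d=4)
numerator = 40 * 200 * 50 * 60 = 24000000
denominator = 15 * 10 * 2 * 10 * 50 * 4 = 600000
card(S) = 24000000 / 600000 = 40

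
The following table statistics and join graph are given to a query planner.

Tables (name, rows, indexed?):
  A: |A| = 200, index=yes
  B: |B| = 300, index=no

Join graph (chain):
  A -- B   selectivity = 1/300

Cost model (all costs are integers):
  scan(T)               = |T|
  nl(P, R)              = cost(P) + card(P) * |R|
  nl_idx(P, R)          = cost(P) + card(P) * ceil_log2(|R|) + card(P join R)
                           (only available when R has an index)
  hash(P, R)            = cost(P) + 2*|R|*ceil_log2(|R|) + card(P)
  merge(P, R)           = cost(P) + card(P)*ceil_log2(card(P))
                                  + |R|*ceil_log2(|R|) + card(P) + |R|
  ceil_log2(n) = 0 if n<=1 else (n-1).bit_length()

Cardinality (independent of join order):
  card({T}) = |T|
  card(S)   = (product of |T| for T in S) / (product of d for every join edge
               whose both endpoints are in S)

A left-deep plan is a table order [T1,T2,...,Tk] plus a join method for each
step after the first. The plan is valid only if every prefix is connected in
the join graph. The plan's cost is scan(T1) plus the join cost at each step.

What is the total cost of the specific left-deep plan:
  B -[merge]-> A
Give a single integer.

step 1: scan B: cost=300, card=300
step 2: join A via merge
    card(P join A) = 300*200/(300) = 200
    cost = 300 + 300*9 + 200*8 + 300 + 200 = 5100

5100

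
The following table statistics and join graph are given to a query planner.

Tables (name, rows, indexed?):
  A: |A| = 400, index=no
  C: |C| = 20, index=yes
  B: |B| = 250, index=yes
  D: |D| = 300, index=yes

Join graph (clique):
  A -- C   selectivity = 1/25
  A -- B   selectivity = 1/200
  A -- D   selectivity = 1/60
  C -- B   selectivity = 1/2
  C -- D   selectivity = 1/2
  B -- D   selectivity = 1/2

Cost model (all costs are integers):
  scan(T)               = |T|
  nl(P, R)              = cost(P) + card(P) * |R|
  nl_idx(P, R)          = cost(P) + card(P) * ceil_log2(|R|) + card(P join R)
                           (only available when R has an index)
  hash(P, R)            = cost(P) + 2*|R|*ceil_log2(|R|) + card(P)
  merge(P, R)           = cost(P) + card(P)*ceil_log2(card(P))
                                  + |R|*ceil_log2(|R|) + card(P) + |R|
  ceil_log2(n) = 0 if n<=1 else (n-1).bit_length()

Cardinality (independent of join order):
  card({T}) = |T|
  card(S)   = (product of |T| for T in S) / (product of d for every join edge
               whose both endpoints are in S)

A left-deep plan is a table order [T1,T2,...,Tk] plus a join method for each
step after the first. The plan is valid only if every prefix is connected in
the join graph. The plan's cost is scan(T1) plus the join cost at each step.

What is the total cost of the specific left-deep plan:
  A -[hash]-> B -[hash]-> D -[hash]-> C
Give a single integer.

12150

step 1: scan A: cost=400, card=400
step 2: join B via hash
    card(P join B) = 400*250/(200) = 500
    cost = 400 + 2*250*8 + 400 = 4800
step 3: join D via hash
    card(P join D) = 500*300/(60*2) = 1250
    cost = 4800 + 2*300*9 + 500 = 10700
step 4: join C via hash
    card(P join C) = 1250*20/(25*2*2) = 250
    cost = 10700 + 2*20*5 + 1250 = 12150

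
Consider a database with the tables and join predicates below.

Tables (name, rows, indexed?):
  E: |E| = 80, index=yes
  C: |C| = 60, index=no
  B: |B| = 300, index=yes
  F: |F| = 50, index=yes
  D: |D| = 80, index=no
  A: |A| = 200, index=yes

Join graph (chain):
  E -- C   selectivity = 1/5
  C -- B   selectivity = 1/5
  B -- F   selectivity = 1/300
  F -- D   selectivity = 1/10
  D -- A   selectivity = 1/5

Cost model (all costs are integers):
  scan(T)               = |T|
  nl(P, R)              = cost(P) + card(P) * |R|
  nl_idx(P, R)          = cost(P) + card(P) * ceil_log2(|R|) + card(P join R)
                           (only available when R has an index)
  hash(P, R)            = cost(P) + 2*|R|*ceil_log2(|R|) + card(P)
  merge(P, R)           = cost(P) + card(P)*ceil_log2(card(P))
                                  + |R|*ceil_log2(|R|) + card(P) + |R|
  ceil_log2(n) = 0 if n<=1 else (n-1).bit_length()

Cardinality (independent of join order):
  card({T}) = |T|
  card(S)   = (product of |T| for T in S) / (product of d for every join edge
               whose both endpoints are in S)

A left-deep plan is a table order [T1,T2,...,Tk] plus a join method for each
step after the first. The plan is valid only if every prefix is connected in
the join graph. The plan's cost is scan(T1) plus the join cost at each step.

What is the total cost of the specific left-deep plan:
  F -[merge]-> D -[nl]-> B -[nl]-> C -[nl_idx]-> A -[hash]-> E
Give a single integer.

568560

step 1: scan F: cost=50, card=50
step 2: join D via merge
    card(P join D) = 50*80/(10) = 400
    cost = 50 + 50*6 + 80*7 + 50 + 80 = 1040
step 3: join B via nl
    card(P join B) = 400*300/(300) = 400
    cost = 1040 + 400*300 = 121040
step 4: join C via nl
    card(P join C) = 400*60/(5) = 4800
    cost = 121040 + 400*60 = 145040
step 5: join A via nl_idx
    card(P join A) = 4800*200/(5) = 192000
    cost = 145040 + 4800*8 + 192000 = 375440
step 6: join E via hash
    card(P join E) = 192000*80/(5) = 3072000
    cost = 375440 + 2*80*7 + 192000 = 568560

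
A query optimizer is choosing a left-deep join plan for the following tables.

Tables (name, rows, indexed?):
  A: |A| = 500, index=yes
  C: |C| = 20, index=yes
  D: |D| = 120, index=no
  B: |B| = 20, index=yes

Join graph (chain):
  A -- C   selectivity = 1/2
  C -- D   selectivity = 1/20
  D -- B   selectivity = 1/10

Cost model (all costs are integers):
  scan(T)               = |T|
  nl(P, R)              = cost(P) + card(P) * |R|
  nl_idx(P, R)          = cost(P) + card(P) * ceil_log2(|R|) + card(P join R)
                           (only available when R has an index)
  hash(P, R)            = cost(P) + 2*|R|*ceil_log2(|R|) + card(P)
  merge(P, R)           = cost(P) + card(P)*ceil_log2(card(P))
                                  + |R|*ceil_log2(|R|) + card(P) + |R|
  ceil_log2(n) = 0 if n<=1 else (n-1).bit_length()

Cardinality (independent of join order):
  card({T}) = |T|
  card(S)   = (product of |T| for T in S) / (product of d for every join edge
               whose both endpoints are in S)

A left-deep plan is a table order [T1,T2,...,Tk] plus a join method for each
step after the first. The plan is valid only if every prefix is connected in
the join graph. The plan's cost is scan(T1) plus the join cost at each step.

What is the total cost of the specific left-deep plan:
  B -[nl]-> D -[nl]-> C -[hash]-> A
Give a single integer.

step 1: scan B: cost=20, card=20
step 2: join D via nl
    card(P join D) = 20*120/(10) = 240
    cost = 20 + 20*120 = 2420
step 3: join C via nl
    card(P join C) = 240*20/(20) = 240
    cost = 2420 + 240*20 = 7220
step 4: join A via hash
    card(P join A) = 240*500/(2) = 60000
    cost = 7220 + 2*500*9 + 240 = 16460

16460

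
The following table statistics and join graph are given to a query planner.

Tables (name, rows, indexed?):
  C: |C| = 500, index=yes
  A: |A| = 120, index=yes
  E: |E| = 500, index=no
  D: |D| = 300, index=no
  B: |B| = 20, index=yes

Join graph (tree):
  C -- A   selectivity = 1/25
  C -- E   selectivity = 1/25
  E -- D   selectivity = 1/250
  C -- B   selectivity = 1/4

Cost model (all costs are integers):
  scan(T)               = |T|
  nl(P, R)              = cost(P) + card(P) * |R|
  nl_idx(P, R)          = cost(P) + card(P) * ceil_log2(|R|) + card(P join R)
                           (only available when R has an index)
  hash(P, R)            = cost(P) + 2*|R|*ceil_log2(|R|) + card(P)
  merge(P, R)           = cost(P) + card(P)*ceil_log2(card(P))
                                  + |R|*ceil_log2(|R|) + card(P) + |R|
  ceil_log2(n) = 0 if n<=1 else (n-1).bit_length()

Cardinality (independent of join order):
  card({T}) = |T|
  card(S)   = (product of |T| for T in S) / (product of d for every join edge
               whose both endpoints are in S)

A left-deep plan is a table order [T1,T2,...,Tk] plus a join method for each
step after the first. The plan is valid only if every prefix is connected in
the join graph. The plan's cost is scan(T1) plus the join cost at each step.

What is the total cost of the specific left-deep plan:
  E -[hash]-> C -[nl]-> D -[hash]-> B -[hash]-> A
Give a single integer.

3083880

step 1: scan E: cost=500, card=500
step 2: join C via hash
    card(P join C) = 500*500/(25) = 10000
    cost = 500 + 2*500*9 + 500 = 10000
step 3: join D via nl
    card(P join D) = 10000*300/(250) = 12000
    cost = 10000 + 10000*300 = 3010000
step 4: join B via hash
    card(P join B) = 12000*20/(4) = 60000
    cost = 3010000 + 2*20*5 + 12000 = 3022200
step 5: join A via hash
    card(P join A) = 60000*120/(25) = 288000
    cost = 3022200 + 2*120*7 + 60000 = 3083880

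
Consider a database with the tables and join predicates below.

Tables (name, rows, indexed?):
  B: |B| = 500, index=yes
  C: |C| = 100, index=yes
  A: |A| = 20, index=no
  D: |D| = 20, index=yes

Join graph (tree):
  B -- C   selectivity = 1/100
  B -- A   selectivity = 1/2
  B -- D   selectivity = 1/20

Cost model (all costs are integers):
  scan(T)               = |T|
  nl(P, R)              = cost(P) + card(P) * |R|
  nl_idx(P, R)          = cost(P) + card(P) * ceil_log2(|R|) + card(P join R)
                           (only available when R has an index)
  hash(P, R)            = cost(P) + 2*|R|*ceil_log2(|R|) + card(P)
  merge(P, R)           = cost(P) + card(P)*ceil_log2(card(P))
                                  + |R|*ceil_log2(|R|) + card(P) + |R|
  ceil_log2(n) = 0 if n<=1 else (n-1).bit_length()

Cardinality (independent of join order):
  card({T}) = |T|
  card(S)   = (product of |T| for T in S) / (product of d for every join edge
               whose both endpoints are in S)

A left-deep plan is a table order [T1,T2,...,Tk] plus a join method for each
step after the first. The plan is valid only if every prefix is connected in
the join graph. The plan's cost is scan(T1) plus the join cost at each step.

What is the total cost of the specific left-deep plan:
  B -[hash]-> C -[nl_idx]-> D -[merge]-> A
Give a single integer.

step 1: scan B: cost=500, card=500
step 2: join C via hash
    card(P join C) = 500*100/(100) = 500
    cost = 500 + 2*100*7 + 500 = 2400
step 3: join D via nl_idx
    card(P join D) = 500*20/(20) = 500
    cost = 2400 + 500*5 + 500 = 5400
step 4: join A via merge
    card(P join A) = 500*20/(2) = 5000
    cost = 5400 + 500*9 + 20*5 + 500 + 20 = 10520

10520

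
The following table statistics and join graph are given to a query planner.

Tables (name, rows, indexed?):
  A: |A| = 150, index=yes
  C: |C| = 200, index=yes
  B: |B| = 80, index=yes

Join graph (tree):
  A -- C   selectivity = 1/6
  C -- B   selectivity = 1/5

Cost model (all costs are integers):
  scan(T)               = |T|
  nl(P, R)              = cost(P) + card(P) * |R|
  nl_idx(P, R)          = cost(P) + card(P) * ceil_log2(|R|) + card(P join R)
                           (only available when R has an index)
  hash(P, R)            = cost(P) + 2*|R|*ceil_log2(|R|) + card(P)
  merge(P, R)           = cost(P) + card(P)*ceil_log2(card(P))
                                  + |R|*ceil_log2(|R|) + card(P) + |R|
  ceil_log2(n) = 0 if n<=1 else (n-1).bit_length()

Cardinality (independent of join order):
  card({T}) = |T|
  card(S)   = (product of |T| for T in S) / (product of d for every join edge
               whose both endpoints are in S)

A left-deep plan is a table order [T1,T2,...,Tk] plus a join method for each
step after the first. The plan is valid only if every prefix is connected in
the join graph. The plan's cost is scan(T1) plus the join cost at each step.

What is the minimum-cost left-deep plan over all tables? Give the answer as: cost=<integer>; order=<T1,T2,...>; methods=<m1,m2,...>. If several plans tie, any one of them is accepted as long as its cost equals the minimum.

Selinger DP (subsets sized 1..n):
  {A}: scan cost=150, card=150
  {C}: scan cost=200, card=200
  {B}: scan cost=80, card=80
  {AC}: card=5000; try (A,hash)→2800, (C,merge)→3300, (A,merge)→3350, (C,hash)→3500, (C,nl_idx)→6350, (A,nl_idx)→6800 …(+2); best=2800 via (A,hash)
  {BC}: card=3200; try (B,hash)→1520, (C,merge)→2520, (B,merge)→2640, (C,hash)→3360, (C,nl_idx)→3920, (B,nl_idx)→4800 …(+2); best=1520 via (B,hash)
  {ABC}: card=80000; try (A,hash)→7120, (B,hash)→8920, (A,merge)→44470, (B,merge)→73440, (A,nl_idx)→107120, (B,nl_idx)→117800 …(+2); best=7120 via (A,hash)

cost=7120; order=C,B,A; methods=hash,hash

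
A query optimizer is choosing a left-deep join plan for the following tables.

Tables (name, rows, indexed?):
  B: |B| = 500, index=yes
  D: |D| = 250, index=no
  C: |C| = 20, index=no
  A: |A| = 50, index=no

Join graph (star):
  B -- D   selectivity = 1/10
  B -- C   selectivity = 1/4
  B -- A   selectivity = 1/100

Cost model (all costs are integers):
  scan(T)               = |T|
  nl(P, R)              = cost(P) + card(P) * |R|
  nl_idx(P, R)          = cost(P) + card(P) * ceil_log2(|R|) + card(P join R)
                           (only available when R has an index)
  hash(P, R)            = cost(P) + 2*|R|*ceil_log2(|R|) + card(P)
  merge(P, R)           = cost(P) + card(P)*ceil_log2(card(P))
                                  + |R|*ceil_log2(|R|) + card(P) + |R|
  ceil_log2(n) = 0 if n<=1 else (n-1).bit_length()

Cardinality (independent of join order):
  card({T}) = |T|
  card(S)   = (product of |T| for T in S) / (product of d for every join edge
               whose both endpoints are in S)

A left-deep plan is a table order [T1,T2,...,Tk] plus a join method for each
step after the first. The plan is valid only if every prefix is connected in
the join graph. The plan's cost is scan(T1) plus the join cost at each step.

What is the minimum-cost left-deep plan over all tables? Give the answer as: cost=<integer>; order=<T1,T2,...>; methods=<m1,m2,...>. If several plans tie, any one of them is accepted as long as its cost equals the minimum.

Selinger DP (subsets sized 1..n):
  {B}: scan cost=500, card=500
  {D}: scan cost=250, card=250
  {C}: scan cost=20, card=20
  {A}: scan cost=50, card=50
  {BD}: card=12500; try (D,hash)→5000, (B,merge)→7500, (D,merge)→7750, (B,hash)→9500, (B,nl_idx)→15000, (B,nl)→125250 …(+1); best=5000 via (D,hash)
  {BC}: card=2500; try (C,hash)→1200, (B,nl_idx)→2700, (B,merge)→5140, (C,merge)→5620, (B,hash)→9040, (B,nl)→10020 …(+1); best=1200 via (C,hash)
  {AB}: card=250; try (B,nl_idx)→750, (A,hash)→1600, (B,merge)→5400, (A,merge)→5850, (B,hash)→9100, (B,nl)→25050 …(+1); best=750 via (B,nl_idx)
  {BCD}: card=62500; try (D,hash)→7700, (C,hash)→17700, (D,merge)→35950, (C,merge)→192620, (C,nl)→255000, (D,nl)→626200; best=7700 via (D,hash)
  {ABD}: card=6250; try (D,hash)→5000, (D,merge)→5250, (A,hash)→18100, (D,nl)→63250, (A,merge)→192850, (A,nl)→630000; best=5000 via (D,hash)
  {ABC}: card=1250; try (C,hash)→1200, (C,merge)→3120, (A,hash)→4300, (C,nl)→5750, (A,merge)→34050, (A,nl)→126200; best=1200 via (C,hash)
  {ABCD}: card=31250; try (D,hash)→6450, (C,hash)→11450, (D,merge)→18450, (A,hash)→70800, (C,merge)→92620, (C,nl)→130000 …(+3); best=6450 via (D,hash)

cost=6450; order=A,B,C,D; methods=nl_idx,hash,hash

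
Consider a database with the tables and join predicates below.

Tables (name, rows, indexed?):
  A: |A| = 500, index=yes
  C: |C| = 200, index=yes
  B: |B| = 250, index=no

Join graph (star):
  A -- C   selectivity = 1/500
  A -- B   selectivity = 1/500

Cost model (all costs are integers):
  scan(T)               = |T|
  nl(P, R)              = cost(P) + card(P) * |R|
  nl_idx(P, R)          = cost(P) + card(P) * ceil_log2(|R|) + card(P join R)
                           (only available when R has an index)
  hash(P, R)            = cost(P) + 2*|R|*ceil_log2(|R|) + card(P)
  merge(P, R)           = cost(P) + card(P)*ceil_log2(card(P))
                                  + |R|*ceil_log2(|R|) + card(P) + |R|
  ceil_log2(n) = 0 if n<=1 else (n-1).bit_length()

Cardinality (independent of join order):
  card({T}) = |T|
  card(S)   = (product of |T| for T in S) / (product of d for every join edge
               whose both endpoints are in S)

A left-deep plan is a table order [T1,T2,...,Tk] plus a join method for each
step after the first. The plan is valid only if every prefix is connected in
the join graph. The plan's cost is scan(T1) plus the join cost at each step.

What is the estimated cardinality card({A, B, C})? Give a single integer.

100

Tables in S: A(500), B(250), C(200)
Edges inside S: A-C(d=500), A-B(d=500)
numerator = 500 * 250 * 200 = 25000000
denominator = 500 * 500 = 250000
card(S) = 25000000 / 250000 = 100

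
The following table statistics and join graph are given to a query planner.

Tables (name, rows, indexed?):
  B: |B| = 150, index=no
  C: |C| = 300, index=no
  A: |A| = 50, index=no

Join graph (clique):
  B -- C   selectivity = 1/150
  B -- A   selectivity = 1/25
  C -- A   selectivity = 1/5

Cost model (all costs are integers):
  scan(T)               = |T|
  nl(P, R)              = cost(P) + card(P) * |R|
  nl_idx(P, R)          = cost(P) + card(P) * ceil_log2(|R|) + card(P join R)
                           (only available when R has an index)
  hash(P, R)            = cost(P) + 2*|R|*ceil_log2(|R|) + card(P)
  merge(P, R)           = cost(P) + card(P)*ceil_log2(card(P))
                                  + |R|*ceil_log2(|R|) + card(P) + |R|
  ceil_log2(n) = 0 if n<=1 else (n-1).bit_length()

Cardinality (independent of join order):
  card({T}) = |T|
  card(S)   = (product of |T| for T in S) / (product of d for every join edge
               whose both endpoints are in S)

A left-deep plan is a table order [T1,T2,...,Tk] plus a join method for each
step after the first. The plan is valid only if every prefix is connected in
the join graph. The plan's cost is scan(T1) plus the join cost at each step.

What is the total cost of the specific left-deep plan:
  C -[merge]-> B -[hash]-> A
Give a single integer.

5550

step 1: scan C: cost=300, card=300
step 2: join B via merge
    card(P join B) = 300*150/(150) = 300
    cost = 300 + 300*9 + 150*8 + 300 + 150 = 4650
step 3: join A via hash
    card(P join A) = 300*50/(25*5) = 120
    cost = 4650 + 2*50*6 + 300 = 5550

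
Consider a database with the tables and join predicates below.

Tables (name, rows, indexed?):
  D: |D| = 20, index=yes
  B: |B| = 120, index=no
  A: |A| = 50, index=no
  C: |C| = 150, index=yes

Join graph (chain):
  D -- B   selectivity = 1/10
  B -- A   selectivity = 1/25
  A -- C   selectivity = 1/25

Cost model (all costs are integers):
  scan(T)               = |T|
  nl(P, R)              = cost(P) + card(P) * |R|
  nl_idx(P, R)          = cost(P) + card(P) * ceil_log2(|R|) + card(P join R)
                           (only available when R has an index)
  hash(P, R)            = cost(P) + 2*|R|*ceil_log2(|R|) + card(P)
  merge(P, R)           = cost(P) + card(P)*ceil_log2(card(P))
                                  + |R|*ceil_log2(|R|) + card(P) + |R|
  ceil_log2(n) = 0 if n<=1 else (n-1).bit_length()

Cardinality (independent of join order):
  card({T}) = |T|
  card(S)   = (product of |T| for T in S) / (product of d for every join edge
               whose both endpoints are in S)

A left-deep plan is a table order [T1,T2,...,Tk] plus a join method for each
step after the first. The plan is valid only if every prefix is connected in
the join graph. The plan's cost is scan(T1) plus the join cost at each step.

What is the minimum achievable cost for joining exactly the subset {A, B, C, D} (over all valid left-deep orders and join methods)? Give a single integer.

Selinger DP over subsets of {A,B,C,D}:
  {D}: scan cost=20, card=20
  {B}: scan cost=120, card=120
  {A}: scan cost=50, card=50
  {C}: scan cost=150, card=150
  {BD}: card=240; try (D,hash)→440, (D,nl_idx)→960, (B,merge)→1100, (D,merge)→1200, (B,hash)→1720, (B,nl)→2420 …(+1); best=440 via (D,hash)
  {AB}: card=240; try (A,hash)→840, (B,merge)→1360, (A,merge)→1430, (B,hash)→1780, (B,nl)→6050, (A,nl)→6120; best=840 via (A,hash)
  {AC}: card=300; try (C,nl_idx)→750, (A,hash)→900, (C,merge)→1750, (A,merge)→1850, (C,hash)→2500, (C,nl)→7550 …(+1); best=750 via (C,nl_idx)
  {ABD}: card=480; try (D,hash)→1280, (A,hash)→1280, (D,nl_idx)→2520, (A,merge)→2950, (D,merge)→3120, (D,nl)→5640 …(+1); best=1280 via (D,hash)
  {ABC}: card=1440; try (B,hash)→2730, (C,hash)→3480, (C,nl_idx)→4200, (C,merge)→4350, (B,merge)→4710, (B,nl)→36750 …(+1); best=2730 via (B,hash)
  {ABCD}: card=2880; try (C,hash)→4160, (D,hash)→4370, (C,merge)→7430, (C,nl_idx)→8000, (D,nl_idx)→12810, (D,merge)→20130 …(+2); best=4160 via (C,hash)

4160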